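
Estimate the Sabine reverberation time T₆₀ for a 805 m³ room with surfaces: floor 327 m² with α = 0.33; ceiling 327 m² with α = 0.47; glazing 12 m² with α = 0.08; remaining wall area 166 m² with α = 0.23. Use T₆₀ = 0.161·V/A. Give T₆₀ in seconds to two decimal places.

0.43 s

Summing Sᵢαᵢ: 327·0.33 + 327·0.47 + 12·0.08 + 166·0.23 = 300.74 m².
T₆₀ = 0.161·V/A = 0.161·805/300.74 = 0.431 s.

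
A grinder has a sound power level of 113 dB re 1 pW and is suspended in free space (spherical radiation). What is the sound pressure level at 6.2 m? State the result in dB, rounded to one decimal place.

86.2 dB

The power spreads over a sphere of area 4π·r², so L_p = L_w − 10·log₁₀(4π·r²).
4π·r² = 483.1 m², 10·log₁₀ of that is 26.840 dB.
L_p = 113 − 26.840 = 86.16 dB.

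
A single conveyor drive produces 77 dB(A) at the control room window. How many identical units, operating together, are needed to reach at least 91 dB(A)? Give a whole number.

Need L₁ + 10·log₁₀ N ≥ 91, i.e. log₁₀ N ≥ 1.40.
N ≥ 10^(14.0/10) = 25.119, so N = 26.

26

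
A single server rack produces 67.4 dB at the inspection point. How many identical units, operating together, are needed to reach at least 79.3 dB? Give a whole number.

16

N identical sources give L₁ + 10·log₁₀ N, so require 10·log₁₀ N ≥ 79.3 − 67.4 = 11.9 dB.
N ≥ 10^(11.9/10) = 15.488, so N = 16.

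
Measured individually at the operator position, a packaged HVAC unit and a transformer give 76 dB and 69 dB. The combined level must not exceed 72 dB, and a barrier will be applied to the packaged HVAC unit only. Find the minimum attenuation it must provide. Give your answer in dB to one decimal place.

Everything except the packaged HVAC unit sums to 10^(69/10) = 7.943e+06 in linear terms, 69.00 dB.
To meet 72 dB overall, the treated packaged HVAC unit may contribute at most 10^(72/10) − 7.943e+06 = 7.906e+06, i.e. 68.98 dB.
So the packaged HVAC unit must be reduced from 76 to 68.98 dB: IL = 7.02 dB.

7.0 dB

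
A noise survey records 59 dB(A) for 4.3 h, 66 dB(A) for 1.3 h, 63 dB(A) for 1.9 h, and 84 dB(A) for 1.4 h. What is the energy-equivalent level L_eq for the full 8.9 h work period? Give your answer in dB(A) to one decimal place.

L_eq = 10·log₁₀[(1/T)·Σ tᵢ·10^(Lᵢ/10)] with T = 8.9 h.
Σ tᵢ·10^(Lᵢ/10) = 4.3·10^(59/10) + 1.3·10^(66/10) + 1.9·10^(63/10) + 1.4·10^(84/10) = 3.640e+08.
L_eq = 10·log₁₀(3.640e+08/8.9) = 76.12 dB(A).

76.1 dB(A)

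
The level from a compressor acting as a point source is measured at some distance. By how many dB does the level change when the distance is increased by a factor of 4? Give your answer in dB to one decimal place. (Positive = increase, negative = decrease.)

-12.0 dB

A point source loses 6 dB per doubling of distance; generally ΔL = −20·log₁₀(r₂/r₁).
ΔL = −20·log₁₀(4) = -12.04 dB.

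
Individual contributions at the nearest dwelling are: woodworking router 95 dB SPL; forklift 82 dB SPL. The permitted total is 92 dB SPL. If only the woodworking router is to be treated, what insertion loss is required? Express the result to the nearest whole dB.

The untreated sources together contribute 10^(82/10) = 1.585e+08, i.e. 82.00 dB SPL.
To meet 92 dB SPL overall, the treated woodworking router may contribute at most 10^(92/10) − 1.585e+08 = 1.426e+09, i.e. 91.54 dB SPL.
So the woodworking router must be reduced from 95 to 91.54 dB SPL: IL = 3.46 dB.

3 dB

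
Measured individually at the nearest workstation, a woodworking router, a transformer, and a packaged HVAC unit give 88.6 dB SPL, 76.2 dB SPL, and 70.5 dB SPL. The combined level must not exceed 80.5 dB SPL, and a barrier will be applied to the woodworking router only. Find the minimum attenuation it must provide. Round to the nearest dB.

11 dB

Everything except the woodworking router sums to 10^(76.2/10) + 10^(70.5/10) = 5.291e+07 in linear terms, 77.24 dB SPL.
The limit corresponds to 10^(80.5/10) = 1.122e+08; subtracting the fixed part leaves 5.929e+07 for the woodworking router, i.e. 77.73 dB SPL.
So the woodworking router must be reduced from 88.6 to 77.73 dB SPL: IL = 10.87 dB.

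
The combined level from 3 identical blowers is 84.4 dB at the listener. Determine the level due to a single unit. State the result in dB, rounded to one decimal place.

79.6 dB

For N identical incoherent sources L_total = L₁ + 10·log₁₀ N, so L₁ = 84.4 − 10·log₁₀(3) = 84.4 − 4.771.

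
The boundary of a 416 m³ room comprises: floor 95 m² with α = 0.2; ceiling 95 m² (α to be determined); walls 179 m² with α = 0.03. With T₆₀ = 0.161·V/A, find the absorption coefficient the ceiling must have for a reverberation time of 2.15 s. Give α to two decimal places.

From T₆₀ = 0.161·V/A, the target T₆₀ = 2.15 s needs A = 0.161·416/2.15 = 31.15 m².
Absorption from the other surfaces = 95·0.2 + 179·0.03 = 24.37 m², so the ceiling must supply 6.78 m² over 95 m².
α = 6.78/95 = 0.071.

0.07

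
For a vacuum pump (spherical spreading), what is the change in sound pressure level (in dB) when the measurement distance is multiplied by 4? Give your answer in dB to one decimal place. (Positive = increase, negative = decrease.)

With spherical spreading the level changes by −20·log₁₀(r₂/r₁).
ΔL = −20·log₁₀(4) = -12.04 dB.

-12.0 dB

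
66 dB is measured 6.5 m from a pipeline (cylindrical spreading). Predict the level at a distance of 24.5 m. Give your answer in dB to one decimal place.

60.2 dB

For a line source, L₂ = L₁ − 10·log₁₀(r₂/r₁).
L₂ = 66 − 10·log₁₀(24.5/6.5) = 66 − 5.763 = 60.24 dB.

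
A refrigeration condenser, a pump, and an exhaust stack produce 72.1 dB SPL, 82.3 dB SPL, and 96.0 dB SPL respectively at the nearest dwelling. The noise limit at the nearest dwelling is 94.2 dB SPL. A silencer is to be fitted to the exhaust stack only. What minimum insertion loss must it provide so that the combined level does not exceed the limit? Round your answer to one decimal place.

The untreated sources together contribute 10^(72.1/10) + 10^(82.3/10) = 1.860e+08, i.e. 82.70 dB SPL.
To meet 94.2 dB SPL overall, the treated exhaust stack may contribute at most 10^(94.2/10) − 1.860e+08 = 2.444e+09, i.e. 93.88 dB SPL.
Required insertion loss = 96.0 − 93.88 = 2.12 dB.

2.1 dB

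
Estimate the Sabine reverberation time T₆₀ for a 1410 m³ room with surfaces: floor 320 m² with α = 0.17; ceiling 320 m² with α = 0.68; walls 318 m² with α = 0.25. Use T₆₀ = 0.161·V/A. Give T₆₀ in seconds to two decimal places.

0.65 s

Summing Sᵢαᵢ: 320·0.17 + 320·0.68 + 318·0.25 = 351.50 m².
T₆₀ = 0.161·V/A = 0.161·1410/351.50 = 0.646 s.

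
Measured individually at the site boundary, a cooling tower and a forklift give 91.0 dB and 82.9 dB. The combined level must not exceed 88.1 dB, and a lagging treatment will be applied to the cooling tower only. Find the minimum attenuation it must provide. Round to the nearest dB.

4 dB

The untreated sources together contribute 10^(82.9/10) = 1.950e+08, i.e. 82.90 dB.
To meet 88.1 dB overall, the treated cooling tower may contribute at most 10^(88.1/10) − 1.950e+08 = 4.507e+08, i.e. 86.54 dB.
So the cooling tower must be reduced from 91.0 to 86.54 dB: IL = 4.46 dB.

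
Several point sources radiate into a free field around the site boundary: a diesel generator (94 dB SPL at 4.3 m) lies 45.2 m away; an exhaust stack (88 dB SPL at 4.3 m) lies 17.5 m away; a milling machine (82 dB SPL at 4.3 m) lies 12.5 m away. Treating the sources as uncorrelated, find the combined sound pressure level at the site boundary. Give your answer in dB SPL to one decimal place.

79.0 dB SPL

First find each source's level at the receiver (point-source: −20·log₁₀(r/r_ref)), then combine on an intensity basis.
diesel generator: 94 − 20·log₁₀(45.2/4.3) = 94 − 20.43 = 73.57 dB SPL.
exhaust stack: 88 − 20·log₁₀(17.5/4.3) = 88 − 12.19 = 75.81 dB SPL.
milling machine: 82 − 20·log₁₀(12.5/4.3) = 82 − 9.27 = 72.73 dB SPL.
Σ 10^(L/10) = 7.958e+07 → L_total = 10·log₁₀(7.958e+07) = 79.01 dB SPL.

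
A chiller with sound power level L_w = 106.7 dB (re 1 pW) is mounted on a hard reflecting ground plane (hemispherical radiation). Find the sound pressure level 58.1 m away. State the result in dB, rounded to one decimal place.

63.4 dB

L_p = L_w − 10·log₁₀(2π·r²) with r = 58.1 m.
2π·r² = 2.121e+04 m², 10·log₁₀ of that is 43.265 dB.
L_p = 106.7 − 43.265 = 63.43 dB.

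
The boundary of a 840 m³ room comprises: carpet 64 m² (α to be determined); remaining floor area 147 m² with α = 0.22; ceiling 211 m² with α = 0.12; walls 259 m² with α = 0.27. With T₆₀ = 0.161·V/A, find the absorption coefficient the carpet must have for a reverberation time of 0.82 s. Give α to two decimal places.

0.58

A = 0.161·V/T₆₀ = 0.161·840/0.82 = 164.93 m² sabins.
Absorption from the other surfaces = 147·0.22 + 211·0.12 + 259·0.27 = 127.59 m², so the carpet must supply 37.34 m² over 64 m².
α = 37.34/64 = 0.583.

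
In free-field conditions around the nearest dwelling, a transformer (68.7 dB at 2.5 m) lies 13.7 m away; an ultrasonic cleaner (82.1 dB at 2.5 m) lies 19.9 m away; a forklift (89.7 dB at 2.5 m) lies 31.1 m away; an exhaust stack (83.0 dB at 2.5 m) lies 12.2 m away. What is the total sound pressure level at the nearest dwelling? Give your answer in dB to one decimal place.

72.4 dB

Propagate each source to the receiver with L = L_ref − 20·log₁₀(r/r_ref), then add intensities.
transformer: 68.7 − 20·log₁₀(13.7/2.5) = 68.7 − 14.78 = 53.92 dB.
ultrasonic cleaner: 82.1 − 20·log₁₀(19.9/2.5) = 82.1 − 18.02 = 64.08 dB.
forklift: 89.7 − 20·log₁₀(31.1/2.5) = 89.7 − 21.90 = 67.80 dB.
exhaust stack: 83.0 − 20·log₁₀(12.2/2.5) = 83.0 − 13.77 = 69.23 dB.
Σ 10^(L/10) = 1.722e+07 → L_total = 10·log₁₀(1.722e+07) = 72.36 dB.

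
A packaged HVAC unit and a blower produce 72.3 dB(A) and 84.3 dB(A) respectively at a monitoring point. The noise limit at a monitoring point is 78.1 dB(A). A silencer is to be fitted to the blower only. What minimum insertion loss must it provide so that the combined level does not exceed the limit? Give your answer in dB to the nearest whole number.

8 dB

The untreated sources together contribute 10^(72.3/10) = 1.698e+07, i.e. 72.30 dB(A).
To meet 78.1 dB(A) overall, the treated blower may contribute at most 10^(78.1/10) − 1.698e+07 = 4.758e+07, i.e. 76.77 dB(A).
Required insertion loss = 84.3 − 76.77 = 7.53 dB.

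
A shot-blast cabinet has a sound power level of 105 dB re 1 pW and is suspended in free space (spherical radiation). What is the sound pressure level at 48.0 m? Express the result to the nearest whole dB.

Free-field spherical radiation: L_p = L_w − 10·log₁₀(4π·r²), r = 48.0 m.
4π·r² = 2.895e+04 m², 10·log₁₀ of that is 44.617 dB.
L_p = 105 − 44.617 = 60.38 dB.

60 dB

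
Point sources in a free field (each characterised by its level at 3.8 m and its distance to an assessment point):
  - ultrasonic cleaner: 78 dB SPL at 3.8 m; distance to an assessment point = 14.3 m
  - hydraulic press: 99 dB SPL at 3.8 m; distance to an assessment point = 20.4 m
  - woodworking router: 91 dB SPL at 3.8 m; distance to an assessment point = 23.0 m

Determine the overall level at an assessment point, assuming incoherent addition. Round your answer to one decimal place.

85.0 dB SPL

Propagate each source to the receiver with L = L_ref − 20·log₁₀(r/r_ref), then add intensities.
ultrasonic cleaner: 78 − 20·log₁₀(14.3/3.8) = 78 − 11.51 = 66.49 dB SPL.
hydraulic press: 99 − 20·log₁₀(20.4/3.8) = 99 − 14.60 = 84.40 dB SPL.
woodworking router: 91 − 20·log₁₀(23.0/3.8) = 91 − 15.64 = 75.36 dB SPL.
Σ 10^(L/10) = 3.144e+08 → L_total = 10·log₁₀(3.144e+08) = 84.98 dB SPL.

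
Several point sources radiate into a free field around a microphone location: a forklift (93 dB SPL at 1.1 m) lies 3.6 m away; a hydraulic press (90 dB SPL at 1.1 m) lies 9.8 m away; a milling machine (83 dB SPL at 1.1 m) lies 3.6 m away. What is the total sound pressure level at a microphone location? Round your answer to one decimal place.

83.4 dB SPL

First find each source's level at the receiver (point-source: −20·log₁₀(r/r_ref)), then combine on an intensity basis.
forklift: 93 − 20·log₁₀(3.6/1.1) = 93 − 10.30 = 82.70 dB SPL.
hydraulic press: 90 − 20·log₁₀(9.8/1.1) = 90 − 19.00 = 71.00 dB SPL.
milling machine: 83 − 20·log₁₀(3.6/1.1) = 83 − 10.30 = 72.70 dB SPL.
Σ 10^(L/10) = 2.175e+08 → L_total = 10·log₁₀(2.175e+08) = 83.37 dB SPL.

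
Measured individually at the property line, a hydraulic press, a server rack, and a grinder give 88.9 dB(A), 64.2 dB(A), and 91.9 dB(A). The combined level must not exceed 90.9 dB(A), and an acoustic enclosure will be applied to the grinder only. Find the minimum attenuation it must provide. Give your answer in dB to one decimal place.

5.4 dB

Fixed contribution from the other sources: Σ 10^(L/10) = 10^(88.9/10) + 10^(64.2/10) = 7.789e+08 (88.91 dB(A)).
To meet 90.9 dB(A) overall, the treated grinder may contribute at most 10^(90.9/10) − 7.789e+08 = 4.514e+08, i.e. 86.55 dB(A).
Required insertion loss = 91.9 − 86.55 = 5.35 dB.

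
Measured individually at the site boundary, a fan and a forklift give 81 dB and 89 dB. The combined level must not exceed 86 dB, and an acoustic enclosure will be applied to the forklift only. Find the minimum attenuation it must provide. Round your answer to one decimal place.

Fixed contribution from the other source: Σ 10^(L/10) = 10^(81/10) = 1.259e+08 (81.00 dB).
To meet 86 dB overall, the treated forklift may contribute at most 10^(86/10) − 1.259e+08 = 2.722e+08, i.e. 84.35 dB.
So the forklift must be reduced from 89 to 84.35 dB: IL = 4.65 dB.

4.7 dB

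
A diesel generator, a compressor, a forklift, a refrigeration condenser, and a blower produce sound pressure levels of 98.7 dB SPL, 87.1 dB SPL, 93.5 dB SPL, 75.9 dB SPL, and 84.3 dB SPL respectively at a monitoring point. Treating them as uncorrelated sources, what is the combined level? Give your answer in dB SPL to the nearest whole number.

For uncorrelated sources the intensities add, so convert each level to linear form, sum, and take 10·log₁₀ of the total.
Σ 10^(L/10) = 10^(98.7/10) + 10^(87.1/10) + 10^(93.5/10) + 10^(75.9/10) + 10^(84.3/10) = 1.047e+10.
L_total = 10·log₁₀(1.047e+10) = 100.20 dB SPL.

100 dB SPL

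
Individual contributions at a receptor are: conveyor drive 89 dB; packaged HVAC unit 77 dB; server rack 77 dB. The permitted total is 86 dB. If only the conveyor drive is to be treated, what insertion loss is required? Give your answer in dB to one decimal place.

Fixed contribution from the other sources: Σ 10^(L/10) = 10^(77/10) + 10^(77/10) = 1.002e+08 (80.01 dB).
The limit corresponds to 10^(86/10) = 3.981e+08; subtracting the fixed part leaves 2.979e+08 for the conveyor drive, i.e. 84.74 dB.
Required insertion loss = 89 − 84.74 = 4.26 dB.

4.3 dB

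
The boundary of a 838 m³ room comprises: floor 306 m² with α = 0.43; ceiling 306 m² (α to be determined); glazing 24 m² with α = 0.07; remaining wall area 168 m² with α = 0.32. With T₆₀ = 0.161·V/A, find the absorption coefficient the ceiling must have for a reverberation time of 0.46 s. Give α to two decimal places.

Required total absorption A = 0.161·838/0.46 = 293.30 m².
Absorption from the other surfaces = 306·0.43 + 24·0.07 + 168·0.32 = 187.02 m², so the ceiling must supply 106.28 m² over 306 m².
α = 106.28/306 = 0.347.

0.35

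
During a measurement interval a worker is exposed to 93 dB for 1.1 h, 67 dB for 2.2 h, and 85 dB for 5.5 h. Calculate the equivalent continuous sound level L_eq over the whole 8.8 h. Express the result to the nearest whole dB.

87 dB

The energy average is taken in the linear domain: L_eq = 10·log₁₀[(Σ tᵢ·10^(Lᵢ/10))/T], T = 8.8 h.
Σ tᵢ·10^(Lᵢ/10) = 1.1·10^(93/10) + 2.2·10^(67/10) + 5.5·10^(85/10) = 3.945e+09.
L_eq = 10·log₁₀(3.945e+09/8.8) = 86.52 dB.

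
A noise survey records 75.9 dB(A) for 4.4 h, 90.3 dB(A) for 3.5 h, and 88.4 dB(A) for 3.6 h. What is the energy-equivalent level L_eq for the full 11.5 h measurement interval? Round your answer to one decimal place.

87.5 dB(A)

L_eq = 10·log₁₀[(1/T)·Σ tᵢ·10^(Lᵢ/10)] with T = 11.5 h.
Σ tᵢ·10^(Lᵢ/10) = 4.4·10^(75.9/10) + 3.5·10^(90.3/10) + 3.6·10^(88.4/10) = 6.412e+09.
L_eq = 10·log₁₀(6.412e+09/11.5) = 87.46 dB(A).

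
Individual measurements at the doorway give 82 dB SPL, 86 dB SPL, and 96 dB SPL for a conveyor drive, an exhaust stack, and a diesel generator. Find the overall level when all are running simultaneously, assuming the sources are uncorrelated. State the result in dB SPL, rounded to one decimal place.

96.6 dB SPL

For uncorrelated sources the intensities add, so convert each level to linear form, sum, and take 10·log₁₀ of the total.
Σ 10^(L/10) = 10^(82/10) + 10^(86/10) + 10^(96/10) = 4.538e+09.
L_total = 10·log₁₀(4.538e+09) = 96.57 dB SPL.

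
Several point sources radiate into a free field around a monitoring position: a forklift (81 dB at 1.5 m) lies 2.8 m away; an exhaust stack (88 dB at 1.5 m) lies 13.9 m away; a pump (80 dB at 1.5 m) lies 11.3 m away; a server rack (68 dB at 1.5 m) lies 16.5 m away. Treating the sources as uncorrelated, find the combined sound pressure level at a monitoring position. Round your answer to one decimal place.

Propagate each source to the receiver with L = L_ref − 20·log₁₀(r/r_ref), then add intensities.
forklift: 81 − 20·log₁₀(2.8/1.5) = 81 − 5.42 = 75.58 dB.
exhaust stack: 88 − 20·log₁₀(13.9/1.5) = 88 − 19.34 = 68.66 dB.
pump: 80 − 20·log₁₀(11.3/1.5) = 80 − 17.54 = 62.46 dB.
server rack: 68 − 20·log₁₀(16.5/1.5) = 68 − 20.83 = 47.17 dB.
Σ 10^(L/10) = 4.529e+07 → L_total = 10·log₁₀(4.529e+07) = 76.56 dB.

76.6 dB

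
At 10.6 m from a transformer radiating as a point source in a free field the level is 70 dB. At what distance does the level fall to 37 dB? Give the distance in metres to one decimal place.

For a point source L₁ − L₂ = 20·log₁₀(r₂/r₁), so r₂ = r₁·10^((L₁−L₂)/20).
r₂ = 10.6·10^((70−37)/20) = 10.6·10^(33.0/20) = 473.48 m.

473.5 m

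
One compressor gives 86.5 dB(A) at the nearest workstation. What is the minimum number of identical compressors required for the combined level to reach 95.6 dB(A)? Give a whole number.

9

Need L₁ + 10·log₁₀ N ≥ 95.6, i.e. log₁₀ N ≥ 0.91.
N ≥ 10^(9.1/10) = 8.128, so N = 9.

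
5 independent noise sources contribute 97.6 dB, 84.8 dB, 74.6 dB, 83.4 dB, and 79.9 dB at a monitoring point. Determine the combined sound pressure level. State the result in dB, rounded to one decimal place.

98.1 dB

For uncorrelated sources the intensities add, so convert each level to linear form, sum, and take 10·log₁₀ of the total.
Σ 10^(L/10) = 10^(97.6/10) + 10^(84.8/10) + 10^(74.6/10) + 10^(83.4/10) + 10^(79.9/10) = 6.402e+09.
L_total = 10·log₁₀(6.402e+09) = 98.06 dB.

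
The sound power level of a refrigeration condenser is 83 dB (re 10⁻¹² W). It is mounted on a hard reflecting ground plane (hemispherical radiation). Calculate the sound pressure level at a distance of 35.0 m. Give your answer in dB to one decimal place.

The power spreads over a hemisphere of area 2π·r², so L_p = L_w − 10·log₁₀(2π·r²).
2π·r² = 7697 m², 10·log₁₀ of that is 38.863 dB.
L_p = 83 − 38.863 = 44.14 dB.

44.1 dB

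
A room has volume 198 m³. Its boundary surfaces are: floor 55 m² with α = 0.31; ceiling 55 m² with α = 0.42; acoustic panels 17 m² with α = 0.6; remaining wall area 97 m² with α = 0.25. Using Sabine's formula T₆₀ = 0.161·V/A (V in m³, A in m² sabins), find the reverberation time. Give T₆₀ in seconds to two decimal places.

Total absorption A = 55·0.31 + 55·0.42 + 17·0.6 + 97·0.25 = 74.60 m² sabins.
T₆₀ = 0.161 × 198 / 74.60 = 0.427 s.

0.43 s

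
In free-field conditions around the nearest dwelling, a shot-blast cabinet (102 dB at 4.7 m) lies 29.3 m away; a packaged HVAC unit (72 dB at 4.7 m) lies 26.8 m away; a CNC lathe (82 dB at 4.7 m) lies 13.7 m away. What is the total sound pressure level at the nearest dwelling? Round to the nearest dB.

86 dB

First find each source's level at the receiver (point-source: −20·log₁₀(r/r_ref)), then combine on an intensity basis.
shot-blast cabinet: 102 − 20·log₁₀(29.3/4.7) = 102 − 15.90 = 86.10 dB.
packaged HVAC unit: 72 − 20·log₁₀(26.8/4.7) = 72 − 15.12 = 56.88 dB.
CNC lathe: 82 − 20·log₁₀(13.7/4.7) = 82 − 9.29 = 72.71 dB.
Σ 10^(L/10) = 4.270e+08 → L_total = 10·log₁₀(4.270e+08) = 86.30 dB.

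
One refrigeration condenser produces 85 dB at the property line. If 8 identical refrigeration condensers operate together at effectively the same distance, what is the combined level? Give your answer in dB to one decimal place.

L_total = L₁ + 10·log₁₀ N for N identical incoherent sources.
L_total = 85 + 10·log₁₀(8) = 85 + 9.031 = 94.03 dB.

94.0 dB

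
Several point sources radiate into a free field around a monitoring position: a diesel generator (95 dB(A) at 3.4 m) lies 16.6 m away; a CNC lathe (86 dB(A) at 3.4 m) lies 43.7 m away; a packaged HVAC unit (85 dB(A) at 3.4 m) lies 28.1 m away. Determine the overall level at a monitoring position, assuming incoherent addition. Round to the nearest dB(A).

81 dB(A)

Apply inverse-square spreading to bring every level to the receiver, then sum 10^(L/10).
diesel generator: 95 − 20·log₁₀(16.6/3.4) = 95 − 13.77 = 81.23 dB(A).
CNC lathe: 86 − 20·log₁₀(43.7/3.4) = 86 − 22.18 = 63.82 dB(A).
packaged HVAC unit: 85 − 20·log₁₀(28.1/3.4) = 85 − 18.34 = 66.66 dB(A).
Σ 10^(L/10) = 1.397e+08 → L_total = 10·log₁₀(1.397e+08) = 81.45 dB(A).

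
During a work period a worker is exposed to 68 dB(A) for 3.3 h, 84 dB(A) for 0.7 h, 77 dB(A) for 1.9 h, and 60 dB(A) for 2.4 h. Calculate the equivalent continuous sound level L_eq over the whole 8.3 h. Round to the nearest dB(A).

75 dB(A)

L_eq = 10·log₁₀[(1/T)·Σ tᵢ·10^(Lᵢ/10)] with T = 8.3 h.
Σ tᵢ·10^(Lᵢ/10) = 3.3·10^(68/10) + 0.7·10^(84/10) + 1.9·10^(77/10) + 2.4·10^(60/10) = 2.943e+08.
L_eq = 10·log₁₀(2.943e+08/8.3) = 75.50 dB(A).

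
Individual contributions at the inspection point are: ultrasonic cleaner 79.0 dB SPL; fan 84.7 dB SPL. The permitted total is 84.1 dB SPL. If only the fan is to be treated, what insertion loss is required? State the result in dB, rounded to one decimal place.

Everything except the fan sums to 10^(79.0/10) = 7.943e+07 in linear terms, 79.00 dB SPL.
The limit corresponds to 10^(84.1/10) = 2.570e+08; subtracting the fixed part leaves 1.776e+08 for the fan, i.e. 82.49 dB SPL.
Required insertion loss = 84.7 − 82.49 = 2.21 dB.

2.2 dB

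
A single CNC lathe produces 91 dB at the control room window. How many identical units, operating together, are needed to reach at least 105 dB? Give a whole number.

N identical sources give L₁ + 10·log₁₀ N, so require 10·log₁₀ N ≥ 105 − 91 = 14.0 dB.
N ≥ 10^(14.0/10) = 25.119, so N = 26.

26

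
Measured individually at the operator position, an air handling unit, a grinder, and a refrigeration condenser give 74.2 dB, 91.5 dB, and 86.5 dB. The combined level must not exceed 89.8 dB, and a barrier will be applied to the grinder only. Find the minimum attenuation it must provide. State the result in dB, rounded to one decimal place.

4.7 dB

Fixed contribution from the other sources: Σ 10^(L/10) = 10^(74.2/10) + 10^(86.5/10) = 4.730e+08 (86.75 dB).
To meet 89.8 dB overall, the treated grinder may contribute at most 10^(89.8/10) − 4.730e+08 = 4.820e+08, i.e. 86.83 dB.
So the grinder must be reduced from 91.5 to 86.83 dB: IL = 4.67 dB.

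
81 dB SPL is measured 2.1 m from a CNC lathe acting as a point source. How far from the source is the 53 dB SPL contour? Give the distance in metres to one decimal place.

52.7 m

Point-source spreading drops the level by 20·log₁₀(r₂/r₁); inverting, r₂/r₁ = 10^(ΔL/20).
r₂ = 2.1·10^((81−53)/20) = 2.1·10^(28.0/20) = 52.75 m.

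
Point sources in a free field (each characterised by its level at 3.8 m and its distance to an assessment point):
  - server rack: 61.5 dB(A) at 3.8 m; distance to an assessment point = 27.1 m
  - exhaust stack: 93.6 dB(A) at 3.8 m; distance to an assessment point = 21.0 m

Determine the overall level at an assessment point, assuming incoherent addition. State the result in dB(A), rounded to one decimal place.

78.8 dB(A)

Apply inverse-square spreading to bring every level to the receiver, then sum 10^(L/10).
server rack: 61.5 − 20·log₁₀(27.1/3.8) = 61.5 − 17.06 = 44.44 dB(A).
exhaust stack: 93.6 − 20·log₁₀(21.0/3.8) = 93.6 − 14.85 = 78.75 dB(A).
Σ 10^(L/10) = 7.504e+07 → L_total = 10·log₁₀(7.504e+07) = 78.75 dB(A).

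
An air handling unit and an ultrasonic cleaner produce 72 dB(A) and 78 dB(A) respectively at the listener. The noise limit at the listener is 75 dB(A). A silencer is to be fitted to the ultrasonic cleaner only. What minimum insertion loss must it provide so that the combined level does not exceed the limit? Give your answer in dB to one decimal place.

6.0 dB

The untreated sources together contribute 10^(72/10) = 1.585e+07, i.e. 72.00 dB(A).
The limit corresponds to 10^(75/10) = 3.162e+07; subtracting the fixed part leaves 1.577e+07 for the ultrasonic cleaner, i.e. 71.98 dB(A).
So the ultrasonic cleaner must be reduced from 78 to 71.98 dB(A): IL = 6.02 dB.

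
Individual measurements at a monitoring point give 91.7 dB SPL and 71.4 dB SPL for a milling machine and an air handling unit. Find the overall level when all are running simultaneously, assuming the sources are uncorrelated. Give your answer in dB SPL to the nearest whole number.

92 dB SPL

Incoherent sources combine by intensity addition: L_total = 10·log₁₀(Σ 10^(L_i/10)).
Σ 10^(L/10) = 10^(91.7/10) + 10^(71.4/10) = 1.493e+09.
L_total = 10·log₁₀(1.493e+09) = 91.74 dB SPL.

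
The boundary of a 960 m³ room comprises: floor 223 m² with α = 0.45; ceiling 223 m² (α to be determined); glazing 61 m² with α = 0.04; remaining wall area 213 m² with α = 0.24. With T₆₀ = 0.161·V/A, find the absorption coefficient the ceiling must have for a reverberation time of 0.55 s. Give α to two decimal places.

0.57

Required total absorption A = 0.161·960/0.55 = 281.02 m².
Absorption from the other surfaces = 223·0.45 + 61·0.04 + 213·0.24 = 153.91 m², so the ceiling must supply 127.11 m² over 223 m².
α = 127.11/223 = 0.570.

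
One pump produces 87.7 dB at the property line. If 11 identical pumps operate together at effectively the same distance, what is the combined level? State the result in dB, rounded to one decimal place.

With 11 equal, uncorrelated contributions the intensity is 11× that of one unit, giving a rise of 10·log₁₀ 11.
L_total = 87.7 + 10·log₁₀(11) = 87.7 + 10.414 = 98.11 dB.

98.1 dB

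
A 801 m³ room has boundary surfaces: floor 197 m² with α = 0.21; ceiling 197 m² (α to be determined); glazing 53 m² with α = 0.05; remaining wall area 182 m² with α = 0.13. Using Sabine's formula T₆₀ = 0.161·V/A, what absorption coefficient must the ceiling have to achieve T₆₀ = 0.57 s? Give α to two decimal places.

A = 0.161·V/T₆₀ = 0.161·801/0.57 = 226.25 m² sabins.
Absorption from the other surfaces = 197·0.21 + 53·0.05 + 182·0.13 = 67.68 m², so the ceiling must supply 158.57 m² over 197 m².
α = 158.57/197 = 0.805.

0.80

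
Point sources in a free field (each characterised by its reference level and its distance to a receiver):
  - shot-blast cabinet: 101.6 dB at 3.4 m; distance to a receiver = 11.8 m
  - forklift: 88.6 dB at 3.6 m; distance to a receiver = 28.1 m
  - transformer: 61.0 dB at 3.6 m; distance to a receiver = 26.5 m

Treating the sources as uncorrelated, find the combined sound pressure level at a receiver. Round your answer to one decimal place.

90.8 dB

Propagate each source to the receiver with L = L_ref − 20·log₁₀(r/r_ref), then add intensities.
shot-blast cabinet: 101.6 − 20·log₁₀(11.8/3.4) = 101.6 − 10.81 = 90.79 dB.
forklift: 88.6 − 20·log₁₀(28.1/3.6) = 88.6 − 17.85 = 70.75 dB.
transformer: 61.0 − 20·log₁₀(26.5/3.6) = 61.0 − 17.34 = 43.66 dB.
Σ 10^(L/10) = 1.212e+09 → L_total = 10·log₁₀(1.212e+09) = 90.83 dB.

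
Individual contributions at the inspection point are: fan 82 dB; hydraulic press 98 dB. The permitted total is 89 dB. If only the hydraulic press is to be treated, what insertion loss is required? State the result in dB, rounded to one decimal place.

10.0 dB

Fixed contribution from the other source: Σ 10^(L/10) = 10^(82/10) = 1.585e+08 (82.00 dB).
The limit corresponds to 10^(89/10) = 7.943e+08; subtracting the fixed part leaves 6.358e+08 for the hydraulic press, i.e. 88.03 dB.
So the hydraulic press must be reduced from 98 to 88.03 dB: IL = 9.97 dB.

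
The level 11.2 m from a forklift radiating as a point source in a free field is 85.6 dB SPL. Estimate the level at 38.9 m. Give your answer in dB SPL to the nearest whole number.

Spherical spreading from a point source gives a 20·log₁₀(r₂/r₁) drop.
L₂ = 85.6 − 20·log₁₀(38.9/11.2) = 85.6 − 10.815 = 74.79 dB SPL.

75 dB SPL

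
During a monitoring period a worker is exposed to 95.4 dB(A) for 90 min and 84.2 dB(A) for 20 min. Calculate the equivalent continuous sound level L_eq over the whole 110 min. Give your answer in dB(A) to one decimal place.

L_eq = 10·log₁₀[(1/T)·Σ tᵢ·10^(Lᵢ/10)] with T = 110 min.
Σ tᵢ·10^(Lᵢ/10) = 90·10^(95.4/10) + 20·10^(84.2/10) = 3.173e+11.
L_eq = 10·log₁₀(3.173e+11/110) = 94.60 dB(A).

94.6 dB(A)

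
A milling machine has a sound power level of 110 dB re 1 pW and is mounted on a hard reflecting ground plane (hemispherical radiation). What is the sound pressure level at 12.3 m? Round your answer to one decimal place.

Free-field hemispherical radiation: L_p = L_w − 10·log₁₀(2π·r²), r = 12.3 m.
2π·r² = 950.6 m², 10·log₁₀ of that is 29.780 dB.
L_p = 110 − 29.780 = 80.22 dB.

80.2 dB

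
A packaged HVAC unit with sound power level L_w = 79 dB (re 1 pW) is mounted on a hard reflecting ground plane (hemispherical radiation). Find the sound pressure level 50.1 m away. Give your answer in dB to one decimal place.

L_p = L_w − 10·log₁₀(2π·r²) with r = 50.1 m.
2π·r² = 1.577e+04 m², 10·log₁₀ of that is 41.979 dB.
L_p = 79 − 41.979 = 37.02 dB.

37.0 dB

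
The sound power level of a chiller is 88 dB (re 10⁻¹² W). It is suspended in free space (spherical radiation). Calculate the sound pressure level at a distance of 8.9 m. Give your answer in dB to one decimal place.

58.0 dB

L_p = L_w − 10·log₁₀(4π·r²) with r = 8.9 m.
4π·r² = 995.4 m², 10·log₁₀ of that is 29.980 dB.
L_p = 88 − 29.980 = 58.02 dB.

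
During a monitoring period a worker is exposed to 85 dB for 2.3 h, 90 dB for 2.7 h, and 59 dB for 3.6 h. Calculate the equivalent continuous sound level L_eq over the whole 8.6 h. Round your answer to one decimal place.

L_eq = 10·log₁₀[(1/T)·Σ tᵢ·10^(Lᵢ/10)] with T = 8.6 h.
Σ tᵢ·10^(Lᵢ/10) = 2.3·10^(85/10) + 2.7·10^(90/10) + 3.6·10^(59/10) = 3.430e+09.
L_eq = 10·log₁₀(3.430e+09/8.6) = 86.01 dB.

86.0 dB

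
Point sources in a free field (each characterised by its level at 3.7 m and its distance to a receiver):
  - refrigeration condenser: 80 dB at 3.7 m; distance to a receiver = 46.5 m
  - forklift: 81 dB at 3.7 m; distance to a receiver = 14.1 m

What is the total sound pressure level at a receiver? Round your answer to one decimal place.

69.7 dB

Apply inverse-square spreading to bring every level to the receiver, then sum 10^(L/10).
refrigeration condenser: 80 − 20·log₁₀(46.5/3.7) = 80 − 21.99 = 58.01 dB.
forklift: 81 − 20·log₁₀(14.1/3.7) = 81 − 11.62 = 69.38 dB.
Σ 10^(L/10) = 9.302e+06 → L_total = 10·log₁₀(9.302e+06) = 69.69 dB.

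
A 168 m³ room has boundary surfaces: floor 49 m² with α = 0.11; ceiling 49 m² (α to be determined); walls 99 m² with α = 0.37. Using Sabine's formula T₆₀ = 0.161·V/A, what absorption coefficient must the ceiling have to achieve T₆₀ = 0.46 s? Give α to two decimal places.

0.34

From T₆₀ = 0.161·V/A, the target T₆₀ = 0.46 s needs A = 0.161·168/0.46 = 58.80 m².
Absorption from the other surfaces = 49·0.11 + 99·0.37 = 42.02 m², so the ceiling must supply 16.78 m² over 49 m².
α = 16.78/49 = 0.342.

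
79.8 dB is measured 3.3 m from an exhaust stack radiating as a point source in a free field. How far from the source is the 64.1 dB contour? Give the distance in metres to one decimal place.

20.1 m

The 15.7 dB drop corresponds to a distance ratio of 10^(15.7/20) for a point source.
r₂ = 3.3·10^((79.8−64.1)/20) = 3.3·10^(15.7/20) = 20.11 m.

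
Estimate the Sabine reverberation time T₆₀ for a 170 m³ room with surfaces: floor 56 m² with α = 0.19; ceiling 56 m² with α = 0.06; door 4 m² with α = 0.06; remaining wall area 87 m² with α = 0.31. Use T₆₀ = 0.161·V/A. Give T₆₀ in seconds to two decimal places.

Total absorption A = 56·0.19 + 56·0.06 + 4·0.06 + 87·0.31 = 41.21 m² sabins.
T₆₀ = 0.161·V/A = 0.161·170/41.21 = 0.664 s.

0.66 s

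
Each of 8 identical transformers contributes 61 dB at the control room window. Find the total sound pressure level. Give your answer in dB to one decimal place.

70.0 dB

N identical incoherent sources raise the level by 10·log₁₀ N.
L_total = 61 + 10·log₁₀(8) = 61 + 9.031 = 70.03 dB.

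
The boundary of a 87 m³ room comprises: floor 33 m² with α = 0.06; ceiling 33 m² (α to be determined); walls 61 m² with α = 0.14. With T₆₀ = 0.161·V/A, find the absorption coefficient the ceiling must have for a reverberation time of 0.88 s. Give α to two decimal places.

0.16

A = 0.161·V/T₆₀ = 0.161·87/0.88 = 15.92 m² sabins.
Absorption from the other surfaces = 33·0.06 + 61·0.14 = 10.52 m², so the ceiling must supply 5.40 m² over 33 m².
α = 5.40/33 = 0.164.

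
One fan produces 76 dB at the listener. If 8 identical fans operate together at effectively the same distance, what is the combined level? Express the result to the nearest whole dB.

85 dB

With 8 equal, uncorrelated contributions the intensity is 8× that of one unit, giving a rise of 10·log₁₀ 8.
L_total = 76 + 10·log₁₀(8) = 76 + 9.031 = 85.03 dB.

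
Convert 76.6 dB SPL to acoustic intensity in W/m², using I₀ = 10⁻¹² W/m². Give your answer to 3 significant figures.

4.57e-05 W/m²

I = I₀·10^(L/10) = 10⁻¹² × 10^(76.6/10) = 10^(-4.340).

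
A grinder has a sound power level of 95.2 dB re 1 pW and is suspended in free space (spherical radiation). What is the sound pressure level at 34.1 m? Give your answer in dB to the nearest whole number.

54 dB

L_p = L_w − 10·log₁₀(4π·r²) with r = 34.1 m.
4π·r² = 1.461e+04 m², 10·log₁₀ of that is 41.647 dB.
L_p = 95.2 − 41.647 = 53.55 dB.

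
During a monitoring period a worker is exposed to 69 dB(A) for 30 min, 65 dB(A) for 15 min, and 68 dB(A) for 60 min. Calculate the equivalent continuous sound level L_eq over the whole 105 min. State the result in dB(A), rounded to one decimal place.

Weight each interval's intensity by its duration and average over T = 105 min:
Σ tᵢ·10^(Lᵢ/10) = 30·10^(69/10) + 15·10^(65/10) + 60·10^(68/10) = 6.643e+08.
L_eq = 10·log₁₀(6.643e+08/105) = 68.01 dB(A).

68.0 dB(A)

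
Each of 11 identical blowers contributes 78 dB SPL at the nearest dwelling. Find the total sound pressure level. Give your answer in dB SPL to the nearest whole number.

88 dB SPL

N identical incoherent sources raise the level by 10·log₁₀ N.
L_total = 78 + 10·log₁₀(11) = 78 + 10.414 = 88.41 dB SPL.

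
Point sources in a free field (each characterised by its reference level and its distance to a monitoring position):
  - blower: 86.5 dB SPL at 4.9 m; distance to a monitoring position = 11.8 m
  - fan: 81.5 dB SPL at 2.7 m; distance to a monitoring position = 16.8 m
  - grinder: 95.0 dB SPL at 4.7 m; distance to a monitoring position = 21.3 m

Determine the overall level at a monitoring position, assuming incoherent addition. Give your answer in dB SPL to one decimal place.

Apply inverse-square spreading to bring every level to the receiver, then sum 10^(L/10).
blower: 86.5 − 20·log₁₀(11.8/4.9) = 86.5 − 7.63 = 78.87 dB SPL.
fan: 81.5 − 20·log₁₀(16.8/2.7) = 81.5 − 15.88 = 65.62 dB SPL.
grinder: 95.0 − 20·log₁₀(21.3/4.7) = 95.0 − 13.13 = 81.87 dB SPL.
Σ 10^(L/10) = 2.346e+08 → L_total = 10·log₁₀(2.346e+08) = 83.70 dB SPL.

83.7 dB SPL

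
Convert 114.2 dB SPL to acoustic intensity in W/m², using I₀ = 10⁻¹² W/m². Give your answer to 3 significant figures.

I = I₀·10^(L/10) = 10⁻¹² × 10^(114.2/10) = 10^(-0.580).

0.263 W/m²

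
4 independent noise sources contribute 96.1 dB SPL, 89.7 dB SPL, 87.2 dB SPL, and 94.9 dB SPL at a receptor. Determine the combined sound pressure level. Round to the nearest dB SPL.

Incoherent sources combine by intensity addition: L_total = 10·log₁₀(Σ 10^(L_i/10)).
Σ 10^(L/10) = 10^(96.1/10) + 10^(89.7/10) + 10^(87.2/10) + 10^(94.9/10) = 8.622e+09.
L_total = 10·log₁₀(8.622e+09) = 99.36 dB SPL.

99 dB SPL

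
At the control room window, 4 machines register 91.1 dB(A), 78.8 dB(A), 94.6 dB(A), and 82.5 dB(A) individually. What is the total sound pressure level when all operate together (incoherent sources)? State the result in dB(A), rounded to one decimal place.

Incoherent sources combine by intensity addition: L_total = 10·log₁₀(Σ 10^(L_i/10)).
Σ 10^(L/10) = 10^(91.1/10) + 10^(78.8/10) + 10^(94.6/10) + 10^(82.5/10) = 4.426e+09.
L_total = 10·log₁₀(4.426e+09) = 96.46 dB(A).

96.5 dB(A)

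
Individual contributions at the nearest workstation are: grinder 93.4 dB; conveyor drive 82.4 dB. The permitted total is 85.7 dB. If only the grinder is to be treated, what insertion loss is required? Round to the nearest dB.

10 dB

Everything except the grinder sums to 10^(82.4/10) = 1.738e+08 in linear terms, 82.40 dB.
To meet 85.7 dB overall, the treated grinder may contribute at most 10^(85.7/10) − 1.738e+08 = 1.978e+08, i.e. 82.96 dB.
Required insertion loss = 93.4 − 82.96 = 10.44 dB.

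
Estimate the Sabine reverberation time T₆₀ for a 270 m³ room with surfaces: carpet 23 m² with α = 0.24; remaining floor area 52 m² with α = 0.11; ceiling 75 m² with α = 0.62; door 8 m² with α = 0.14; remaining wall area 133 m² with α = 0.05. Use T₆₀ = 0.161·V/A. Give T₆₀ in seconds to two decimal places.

0.66 s

Total absorption A = 23·0.24 + 52·0.11 + 75·0.62 + 8·0.14 + 133·0.05 = 65.51 m² sabins.
T₆₀ = 0.161·V/A = 0.161·270/65.51 = 0.664 s.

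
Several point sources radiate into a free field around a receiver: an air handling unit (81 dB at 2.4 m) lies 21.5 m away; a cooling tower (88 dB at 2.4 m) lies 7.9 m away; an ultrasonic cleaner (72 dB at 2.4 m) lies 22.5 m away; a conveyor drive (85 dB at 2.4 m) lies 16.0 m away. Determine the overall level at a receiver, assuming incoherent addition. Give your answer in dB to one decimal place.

78.3 dB

Apply inverse-square spreading to bring every level to the receiver, then sum 10^(L/10).
air handling unit: 81 − 20·log₁₀(21.5/2.4) = 81 − 19.04 = 61.96 dB.
cooling tower: 88 − 20·log₁₀(7.9/2.4) = 88 − 10.35 = 77.65 dB.
ultrasonic cleaner: 72 − 20·log₁₀(22.5/2.4) = 72 − 19.44 = 52.56 dB.
conveyor drive: 85 − 20·log₁₀(16.0/2.4) = 85 − 16.48 = 68.52 dB.
Σ 10^(L/10) = 6.710e+07 → L_total = 10·log₁₀(6.710e+07) = 78.27 dB.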